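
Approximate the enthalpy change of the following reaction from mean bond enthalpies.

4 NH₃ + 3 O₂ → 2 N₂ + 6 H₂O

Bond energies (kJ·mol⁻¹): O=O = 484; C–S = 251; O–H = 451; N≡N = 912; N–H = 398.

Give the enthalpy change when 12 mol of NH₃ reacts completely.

ΔH = −3024 kJ

Bonds broken (reactants):
  N–H: 12 × 398 = 4776
  O=O: 3 × 484 = 1452
  Σ(broken) = 6228 kJ
Bonds formed (products):
  N≡N: 2 × 912 = 1824
  O–H: 12 × 451 = 5412
  Σ(formed) = 7236 kJ
ΔH = Σ(broken) − Σ(formed) = 6228 − 7236 = −1008 kJ
For 3× the reaction as written: 3 × (−1008) = −3024 kJ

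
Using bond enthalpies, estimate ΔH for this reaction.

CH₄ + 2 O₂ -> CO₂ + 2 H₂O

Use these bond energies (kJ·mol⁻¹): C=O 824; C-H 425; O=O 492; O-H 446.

Bonds broken (reactants):
  C-H: 4 × 425 = 1700
  O=O: 2 × 492 = 984
  Σ(broken) = 2684 kJ
Bonds formed (products):
  C=O: 2 × 824 = 1648
  O-H: 4 × 446 = 1784
  Σ(formed) = 3432 kJ
ΔH = Σ(broken) − Σ(formed) = 2684 − 3432 = −748 kJ

ΔH ≈ −748 kJ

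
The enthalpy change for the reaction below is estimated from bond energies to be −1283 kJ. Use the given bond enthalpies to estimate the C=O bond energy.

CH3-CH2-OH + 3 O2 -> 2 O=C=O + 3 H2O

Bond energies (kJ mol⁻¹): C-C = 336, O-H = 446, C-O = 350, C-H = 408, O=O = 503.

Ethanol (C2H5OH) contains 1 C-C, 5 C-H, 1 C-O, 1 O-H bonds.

D(C=O) ≈ 822 kJ/mol

Let D be the C=O bond energy.
Σ(broken) = 1×336 + 5×408 + 1×350 + 1×446 + 3×503 = 4681
Σ(formed) = 4×D + 6×446 = 2676 + 4D
ΔH = Σ(broken) − Σ(formed) = (4681) − (2676 + 4D) = +2005 − 4D
Setting this equal to −1283 kJ gives 4D = 3288, so D = 822 kJ/mol.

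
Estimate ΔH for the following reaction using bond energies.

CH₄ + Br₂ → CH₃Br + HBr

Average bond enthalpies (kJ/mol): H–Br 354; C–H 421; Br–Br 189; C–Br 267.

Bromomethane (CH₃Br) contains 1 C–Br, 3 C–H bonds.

Bonds broken (reactants):
  Br–Br: 1 × 189 = 189
  C–H: 4 × 421 = 1684
  Σ(broken) = 1873 kJ
Bonds formed (products):
  C–Br: 1 × 267 = 267
  C–H: 3 × 421 = 1263
  H–Br: 1 × 354 = 354
  Σ(formed) = 1884 kJ
ΔH = Σ(broken) − Σ(formed) = 1873 − 1884 = −11 kJ

ΔH ≈ −11 kJ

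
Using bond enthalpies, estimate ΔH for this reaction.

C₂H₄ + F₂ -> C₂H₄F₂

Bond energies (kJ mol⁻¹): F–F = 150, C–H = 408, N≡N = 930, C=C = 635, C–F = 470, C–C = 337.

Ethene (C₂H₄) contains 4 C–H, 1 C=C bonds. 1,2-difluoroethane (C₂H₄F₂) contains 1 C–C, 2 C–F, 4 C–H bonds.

ΔH ≈ −492 kJ

Bonds broken (reactants):
  C–H: 4 × 408 = 1632
  C=C: 1 × 635 = 635
  F–F: 1 × 150 = 150
  Σ(broken) = 2417 kJ
Bonds formed (products):
  C–C: 1 × 337 = 337
  C–F: 2 × 470 = 940
  C–H: 4 × 408 = 1632
  Σ(formed) = 2909 kJ
ΔH = Σ(broken) − Σ(formed) = 2417 − 2909 = −492 kJ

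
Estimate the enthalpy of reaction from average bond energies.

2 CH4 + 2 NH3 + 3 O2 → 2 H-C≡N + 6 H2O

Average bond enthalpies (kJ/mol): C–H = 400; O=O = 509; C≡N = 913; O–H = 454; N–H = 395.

Bonds broken (reactants):
  C–H: 8 × 400 = 3200
  N–H: 6 × 395 = 2370
  O=O: 3 × 509 = 1527
  Σ(broken) = 7097 kJ
Bonds formed (products):
  C≡N: 2 × 913 = 1826
  C–H: 2 × 400 = 800
  O–H: 12 × 454 = 5448
  Σ(formed) = 8074 kJ
ΔH = Σ(broken) − Σ(formed) = 7097 − 8074 = −977 kJ

ΔH ≈ −977 kJ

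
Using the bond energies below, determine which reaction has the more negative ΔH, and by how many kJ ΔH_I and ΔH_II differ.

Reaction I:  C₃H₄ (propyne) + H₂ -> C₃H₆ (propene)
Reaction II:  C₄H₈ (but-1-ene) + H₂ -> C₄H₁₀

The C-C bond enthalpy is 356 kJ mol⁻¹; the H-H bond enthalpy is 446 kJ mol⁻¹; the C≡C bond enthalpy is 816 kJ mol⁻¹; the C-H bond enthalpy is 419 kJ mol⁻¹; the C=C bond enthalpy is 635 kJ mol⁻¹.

Reaction I:
  Bonds broken (reactants):
    C≡C: 1 × 816 = 816
    C-C: 1 × 356 = 356
    C-H: 4 × 419 = 1676
    H-H: 1 × 446 = 446
    Σ(broken) = 3294 kJ
  Bonds formed (products):
    C-C: 1 × 356 = 356
    C-H: 6 × 419 = 2514
    C=C: 1 × 635 = 635
    Σ(formed) = 3505 kJ
  ΔH_I = 3294 − 3505 = −211 kJ
Reaction II:
  Bonds broken (reactants):
    C-C: 2 × 356 = 712
    C-H: 8 × 419 = 3352
    C=C: 1 × 635 = 635
    H-H: 1 × 446 = 446
    Σ(broken) = 5145 kJ
  Bonds formed (products):
    C-C: 3 × 356 = 1068
    C-H: 10 × 419 = 4190
    Σ(formed) = 5258 kJ
  ΔH_II = 5145 − 5258 = −113 kJ
ΔH_I − ΔH_II = −98 kJ, so reaction I has the more negative ΔH; |ΔH_I − ΔH_II| = 98 kJ.

Reaction I, by 98 kJ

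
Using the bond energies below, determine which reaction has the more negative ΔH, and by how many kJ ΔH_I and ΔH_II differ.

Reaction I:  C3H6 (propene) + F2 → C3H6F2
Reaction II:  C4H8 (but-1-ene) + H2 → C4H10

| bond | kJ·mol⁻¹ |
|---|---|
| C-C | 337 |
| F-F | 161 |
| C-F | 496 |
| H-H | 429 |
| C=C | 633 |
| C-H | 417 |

Reaction I:
  Bonds broken (reactants):
    C-C: 1 × 337 = 337
    C-H: 6 × 417 = 2502
    C=C: 1 × 633 = 633
    F-F: 1 × 161 = 161
    Σ(broken) = 3633 kJ
  Bonds formed (products):
    C-C: 2 × 337 = 674
    C-F: 2 × 496 = 992
    C-H: 6 × 417 = 2502
    Σ(formed) = 4168 kJ
  ΔH_I = 3633 − 4168 = −535 kJ
Reaction II:
  Bonds broken (reactants):
    C-C: 2 × 337 = 674
    C-H: 8 × 417 = 3336
    C=C: 1 × 633 = 633
    H-H: 1 × 429 = 429
    Σ(broken) = 5072 kJ
  Bonds formed (products):
    C-C: 3 × 337 = 1011
    C-H: 10 × 417 = 4170
    Σ(formed) = 5181 kJ
  ΔH_II = 5072 − 5181 = −109 kJ
ΔH_I − ΔH_II = −426 kJ, so reaction I has the more negative ΔH; |ΔH_I − ΔH_II| = 426 kJ.

Reaction I, by 426 kJ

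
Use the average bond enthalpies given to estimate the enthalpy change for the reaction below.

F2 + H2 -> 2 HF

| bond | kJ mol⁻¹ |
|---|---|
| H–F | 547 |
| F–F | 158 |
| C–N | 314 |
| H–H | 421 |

Bonds broken (reactants):
  F–F: 1 × 158 = 158
  H–H: 1 × 421 = 421
  Σ(broken) = 579 kJ
Bonds formed (products):
  H–F: 2 × 547 = 1094
  Σ(formed) = 1094 kJ
ΔH = Σ(broken) − Σ(formed) = 579 − 1094 = −515 kJ

ΔH ≈ −515 kJ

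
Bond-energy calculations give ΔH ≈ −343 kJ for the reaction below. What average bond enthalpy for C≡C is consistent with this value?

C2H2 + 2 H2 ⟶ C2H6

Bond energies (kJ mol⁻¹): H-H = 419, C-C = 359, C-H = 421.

Let D be the C≡C bond energy.
Σ(broken) = 1×D + 2×421 + 2×419 = 1680 + D
Σ(formed) = 1×359 + 6×421 = 2885
ΔH = Σ(broken) − Σ(formed) = (1680 + D) − (2885) = −1205 + D
Setting this equal to −343 kJ gives D = 862 kJ/mol.

D(C≡C) ≈ 862 kJ/mol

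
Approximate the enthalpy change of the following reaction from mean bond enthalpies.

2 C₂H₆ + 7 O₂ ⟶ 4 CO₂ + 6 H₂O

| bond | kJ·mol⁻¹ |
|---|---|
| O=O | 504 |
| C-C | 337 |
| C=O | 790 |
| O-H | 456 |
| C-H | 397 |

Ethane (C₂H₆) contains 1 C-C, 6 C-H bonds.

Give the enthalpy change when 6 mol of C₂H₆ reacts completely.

Bonds broken (reactants):
  C-C: 2 × 337 = 674
  C-H: 12 × 397 = 4764
  O=O: 7 × 504 = 3528
  Σ(broken) = 8966 kJ
Bonds formed (products):
  C=O: 8 × 790 = 6320
  O-H: 12 × 456 = 5472
  Σ(formed) = 11792 kJ
ΔH = Σ(broken) − Σ(formed) = 8966 − 11792 = −2826 kJ
For 3× the reaction as written: 3 × (−2826) = −8478 kJ

ΔH = −8478 kJ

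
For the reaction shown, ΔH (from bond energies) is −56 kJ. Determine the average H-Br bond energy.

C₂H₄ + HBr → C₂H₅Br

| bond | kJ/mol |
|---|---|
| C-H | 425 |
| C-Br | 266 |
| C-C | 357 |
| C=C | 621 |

Let D be the H-Br bond energy.
Σ(broken) = 4×425 + 1×621 + 1×D = 2321 + D
Σ(formed) = 1×266 + 1×357 + 5×425 = 2748
ΔH = Σ(broken) − Σ(formed) = (2321 + D) − (2748) = −427 + D
Setting this equal to −56 kJ gives D = 371 kJ/mol.

D(H-Br) ≈ 371 kJ/mol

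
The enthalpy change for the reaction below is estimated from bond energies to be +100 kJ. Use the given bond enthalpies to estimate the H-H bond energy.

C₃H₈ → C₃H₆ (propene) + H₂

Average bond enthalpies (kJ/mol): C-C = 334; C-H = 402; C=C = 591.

Let D be the H-H bond energy.
Σ(broken) = 2×334 + 8×402 = 3884
Σ(formed) = 1×334 + 6×402 + 1×591 + 1×D = 3337 + D
ΔH = Σ(broken) − Σ(formed) = (3884) − (3337 + D) = +547 − D
Setting this equal to +100 kJ gives D = 447 kJ/mol.

D(H-H) ≈ 447 kJ/mol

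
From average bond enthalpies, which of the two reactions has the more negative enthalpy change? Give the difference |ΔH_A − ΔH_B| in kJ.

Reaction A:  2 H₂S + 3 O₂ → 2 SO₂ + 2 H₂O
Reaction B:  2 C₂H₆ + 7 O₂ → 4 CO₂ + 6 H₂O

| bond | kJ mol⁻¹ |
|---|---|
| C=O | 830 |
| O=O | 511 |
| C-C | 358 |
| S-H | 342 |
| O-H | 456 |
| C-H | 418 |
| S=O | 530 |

Reaction B, by 1760 kJ

Reaction A:
  Bonds broken (reactants):
    O=O: 3 × 511 = 1533
    S-H: 4 × 342 = 1368
    Σ(broken) = 2901 kJ
  Bonds formed (products):
    O-H: 4 × 456 = 1824
    S=O: 4 × 530 = 2120
    Σ(formed) = 3944 kJ
  ΔH_A = 2901 − 3944 = −1043 kJ
Reaction B:
  Bonds broken (reactants):
    C-C: 2 × 358 = 716
    C-H: 12 × 418 = 5016
    O=O: 7 × 511 = 3577
    Σ(broken) = 9309 kJ
  Bonds formed (products):
    C=O: 8 × 830 = 6640
    O-H: 12 × 456 = 5472
    Σ(formed) = 12112 kJ
  ΔH_B = 9309 − 12112 = −2803 kJ
ΔH_A − ΔH_B = +1760 kJ, so reaction B has the more negative ΔH; |ΔH_A − ΔH_B| = 1760 kJ.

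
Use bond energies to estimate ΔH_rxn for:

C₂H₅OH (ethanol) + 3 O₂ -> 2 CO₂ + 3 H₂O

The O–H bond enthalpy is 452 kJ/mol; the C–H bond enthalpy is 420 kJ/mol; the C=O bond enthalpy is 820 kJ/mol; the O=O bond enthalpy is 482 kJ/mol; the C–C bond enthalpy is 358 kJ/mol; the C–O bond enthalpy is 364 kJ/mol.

ΔH ≈ −1272 kJ

Bonds broken (reactants):
  C–C: 1 × 358 = 358
  C–H: 5 × 420 = 2100
  C–O: 1 × 364 = 364
  O–H: 1 × 452 = 452
  O=O: 3 × 482 = 1446
  Σ(broken) = 4720 kJ
Bonds formed (products):
  C=O: 4 × 820 = 3280
  O–H: 6 × 452 = 2712
  Σ(formed) = 5992 kJ
ΔH = Σ(broken) − Σ(formed) = 4720 − 5992 = −1272 kJ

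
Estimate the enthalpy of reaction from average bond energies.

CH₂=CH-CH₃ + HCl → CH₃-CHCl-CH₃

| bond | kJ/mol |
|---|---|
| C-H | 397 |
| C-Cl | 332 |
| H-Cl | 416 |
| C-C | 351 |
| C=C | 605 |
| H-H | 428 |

ΔH ≈ −59 kJ

Bonds broken (reactants):
  C-C: 1 × 351 = 351
  C-H: 6 × 397 = 2382
  C=C: 1 × 605 = 605
  H-Cl: 1 × 416 = 416
  Σ(broken) = 3754 kJ
Bonds formed (products):
  C-C: 2 × 351 = 702
  C-Cl: 1 × 332 = 332
  C-H: 7 × 397 = 2779
  Σ(formed) = 3813 kJ
ΔH = Σ(broken) − Σ(formed) = 3754 − 3813 = −59 kJ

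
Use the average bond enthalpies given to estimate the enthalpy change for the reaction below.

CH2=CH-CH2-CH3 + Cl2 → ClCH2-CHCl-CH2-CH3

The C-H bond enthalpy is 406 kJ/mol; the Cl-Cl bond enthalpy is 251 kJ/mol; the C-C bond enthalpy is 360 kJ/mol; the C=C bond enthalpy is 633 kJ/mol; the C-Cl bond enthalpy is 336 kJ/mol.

Bonds broken (reactants):
  C-C: 2 × 360 = 720
  C-H: 8 × 406 = 3248
  C=C: 1 × 633 = 633
  Cl-Cl: 1 × 251 = 251
  Σ(broken) = 4852 kJ
Bonds formed (products):
  C-C: 3 × 360 = 1080
  C-Cl: 2 × 336 = 672
  C-H: 8 × 406 = 3248
  Σ(formed) = 5000 kJ
ΔH = Σ(broken) − Σ(formed) = 4852 − 5000 = −148 kJ

ΔH ≈ −148 kJ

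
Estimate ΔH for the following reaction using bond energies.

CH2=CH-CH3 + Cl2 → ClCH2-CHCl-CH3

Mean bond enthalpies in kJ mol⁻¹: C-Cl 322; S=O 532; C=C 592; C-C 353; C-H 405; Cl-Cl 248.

Bonds broken (reactants):
  C-C: 1 × 353 = 353
  C-H: 6 × 405 = 2430
  C=C: 1 × 592 = 592
  Cl-Cl: 1 × 248 = 248
  Σ(broken) = 3623 kJ
Bonds formed (products):
  C-C: 2 × 353 = 706
  C-Cl: 2 × 322 = 644
  C-H: 6 × 405 = 2430
  Σ(formed) = 3780 kJ
ΔH = Σ(broken) − Σ(formed) = 3623 − 3780 = −157 kJ

ΔH ≈ −157 kJ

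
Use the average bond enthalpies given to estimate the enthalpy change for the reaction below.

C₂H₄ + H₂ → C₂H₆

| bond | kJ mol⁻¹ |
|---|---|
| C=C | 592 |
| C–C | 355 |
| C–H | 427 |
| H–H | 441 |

Bonds broken (reactants):
  C–H: 4 × 427 = 1708
  C=C: 1 × 592 = 592
  H–H: 1 × 441 = 441
  Σ(broken) = 2741 kJ
Bonds formed (products):
  C–C: 1 × 355 = 355
  C–H: 6 × 427 = 2562
  Σ(formed) = 2917 kJ
ΔH = Σ(broken) − Σ(formed) = 2741 − 2917 = −176 kJ

ΔH ≈ −176 kJ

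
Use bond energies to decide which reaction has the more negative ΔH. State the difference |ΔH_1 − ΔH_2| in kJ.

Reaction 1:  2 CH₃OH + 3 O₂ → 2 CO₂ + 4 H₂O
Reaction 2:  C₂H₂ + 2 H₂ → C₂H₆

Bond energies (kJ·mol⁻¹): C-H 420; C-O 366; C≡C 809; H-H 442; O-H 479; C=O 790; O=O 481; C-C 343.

Reaction 1, by 1009 kJ

Reaction 1:
  Bonds broken (reactants):
    C-H: 6 × 420 = 2520
    C-O: 2 × 366 = 732
    O-H: 2 × 479 = 958
    O=O: 3 × 481 = 1443
    Σ(broken) = 5653 kJ
  Bonds formed (products):
    C=O: 4 × 790 = 3160
    O-H: 8 × 479 = 3832
    Σ(formed) = 6992 kJ
  ΔH_1 = 5653 − 6992 = −1339 kJ
Reaction 2:
  Bonds broken (reactants):
    C≡C: 1 × 809 = 809
    C-H: 2 × 420 = 840
    H-H: 2 × 442 = 884
    Σ(broken) = 2533 kJ
  Bonds formed (products):
    C-C: 1 × 343 = 343
    C-H: 6 × 420 = 2520
    Σ(formed) = 2863 kJ
  ΔH_2 = 2533 − 2863 = −330 kJ
ΔH_1 − ΔH_2 = −1009 kJ, so reaction 1 has the more negative ΔH; |ΔH_1 − ΔH_2| = 1009 kJ.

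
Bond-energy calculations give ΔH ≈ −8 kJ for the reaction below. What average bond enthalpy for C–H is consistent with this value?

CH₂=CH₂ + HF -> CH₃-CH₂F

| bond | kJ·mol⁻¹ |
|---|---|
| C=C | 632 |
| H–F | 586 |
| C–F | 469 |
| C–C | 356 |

Let D be the C–H bond energy.
Σ(broken) = 4×D + 1×632 + 1×586 = 1218 + 4D
Σ(formed) = 1×356 + 1×469 + 5×D = 825 + 5D
ΔH = Σ(broken) − Σ(formed) = (1218 + 4D) − (825 + 5D) = +393 − D
Setting this equal to −8 kJ gives D = 401 kJ/mol.

D(C–H) ≈ 401 kJ/mol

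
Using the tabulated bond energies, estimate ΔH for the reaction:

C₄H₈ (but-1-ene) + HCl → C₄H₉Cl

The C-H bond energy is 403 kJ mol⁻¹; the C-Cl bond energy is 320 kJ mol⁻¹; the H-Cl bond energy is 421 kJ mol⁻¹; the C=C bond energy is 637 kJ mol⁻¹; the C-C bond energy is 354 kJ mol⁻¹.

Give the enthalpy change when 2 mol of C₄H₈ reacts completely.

Bonds broken (reactants):
  C-C: 2 × 354 = 708
  C-H: 8 × 403 = 3224
  C=C: 1 × 637 = 637
  H-Cl: 1 × 421 = 421
  Σ(broken) = 4990 kJ
Bonds formed (products):
  C-C: 3 × 354 = 1062
  C-Cl: 1 × 320 = 320
  C-H: 9 × 403 = 3627
  Σ(formed) = 5009 kJ
ΔH = Σ(broken) − Σ(formed) = 4990 − 5009 = −19 kJ
For 2× the reaction as written: 2 × (−19) = −38 kJ

ΔH = −38 kJ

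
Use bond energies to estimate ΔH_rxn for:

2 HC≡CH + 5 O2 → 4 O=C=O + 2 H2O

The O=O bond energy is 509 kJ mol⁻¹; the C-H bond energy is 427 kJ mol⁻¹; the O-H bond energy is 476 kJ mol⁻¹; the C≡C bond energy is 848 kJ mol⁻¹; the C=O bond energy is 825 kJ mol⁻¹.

Bonds broken (reactants):
  C≡C: 2 × 848 = 1696
  C-H: 4 × 427 = 1708
  O=O: 5 × 509 = 2545
  Σ(broken) = 5949 kJ
Bonds formed (products):
  C=O: 8 × 825 = 6600
  O-H: 4 × 476 = 1904
  Σ(formed) = 8504 kJ
ΔH = Σ(broken) − Σ(formed) = 5949 − 8504 = −2555 kJ

ΔH ≈ −2555 kJ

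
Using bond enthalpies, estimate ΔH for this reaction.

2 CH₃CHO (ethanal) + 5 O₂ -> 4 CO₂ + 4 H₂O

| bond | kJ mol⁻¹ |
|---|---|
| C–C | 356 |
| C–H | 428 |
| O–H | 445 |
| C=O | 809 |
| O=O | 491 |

ΔH ≈ −1823 kJ

Bonds broken (reactants):
  C–C: 2 × 356 = 712
  C–H: 8 × 428 = 3424
  C=O: 2 × 809 = 1618
  O=O: 5 × 491 = 2455
  Σ(broken) = 8209 kJ
Bonds formed (products):
  C=O: 8 × 809 = 6472
  O–H: 8 × 445 = 3560
  Σ(formed) = 10032 kJ
ΔH = Σ(broken) − Σ(formed) = 8209 − 10032 = −1823 kJ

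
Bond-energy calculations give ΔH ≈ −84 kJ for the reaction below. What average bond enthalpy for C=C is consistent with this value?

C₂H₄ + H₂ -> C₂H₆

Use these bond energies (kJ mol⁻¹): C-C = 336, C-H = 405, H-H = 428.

Let D be the C=C bond energy.
Σ(broken) = 4×405 + 1×D + 1×428 = 2048 + D
Σ(formed) = 1×336 + 6×405 = 2766
ΔH = Σ(broken) − Σ(formed) = (2048 + D) − (2766) = −718 + D
Setting this equal to −84 kJ gives D = 634 kJ/mol.

D(C=C) ≈ 634 kJ/mol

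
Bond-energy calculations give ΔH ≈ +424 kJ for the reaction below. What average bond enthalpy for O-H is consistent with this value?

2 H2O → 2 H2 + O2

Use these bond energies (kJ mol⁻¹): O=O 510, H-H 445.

Let D be the O-H bond energy.
Σ(broken) = 4×D = 4D
Σ(formed) = 2×445 + 1×510 = 1400
ΔH = Σ(broken) − Σ(formed) = (4D) − (1400) = −1400 + 4D
Setting this equal to +424 kJ gives 4D = 1824, so D = 456 kJ/mol.

D(O-H) ≈ 456 kJ/mol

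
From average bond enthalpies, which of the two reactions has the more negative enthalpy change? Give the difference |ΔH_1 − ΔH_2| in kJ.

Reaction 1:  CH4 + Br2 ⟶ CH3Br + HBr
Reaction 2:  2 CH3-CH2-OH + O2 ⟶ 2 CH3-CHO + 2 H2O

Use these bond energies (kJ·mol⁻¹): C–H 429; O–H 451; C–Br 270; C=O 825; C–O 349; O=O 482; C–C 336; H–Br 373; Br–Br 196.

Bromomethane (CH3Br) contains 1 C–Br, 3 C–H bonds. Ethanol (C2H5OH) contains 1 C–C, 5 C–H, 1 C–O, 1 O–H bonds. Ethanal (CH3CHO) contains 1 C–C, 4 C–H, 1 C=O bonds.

Reaction 2, by 496 kJ

Reaction 1:
  Bonds broken (reactants):
    Br–Br: 1 × 196 = 196
    C–H: 4 × 429 = 1716
    Σ(broken) = 1912 kJ
  Bonds formed (products):
    C–Br: 1 × 270 = 270
    C–H: 3 × 429 = 1287
    H–Br: 1 × 373 = 373
    Σ(formed) = 1930 kJ
  ΔH_1 = 1912 − 1930 = −18 kJ
Reaction 2:
  Bonds broken (reactants):
    C–C: 2 × 336 = 672
    C–H: 10 × 429 = 4290
    C–O: 2 × 349 = 698
    O–H: 2 × 451 = 902
    O=O: 1 × 482 = 482
    Σ(broken) = 7044 kJ
  Bonds formed (products):
    C–C: 2 × 336 = 672
    C–H: 8 × 429 = 3432
    C=O: 2 × 825 = 1650
    O–H: 4 × 451 = 1804
    Σ(formed) = 7558 kJ
  ΔH_2 = 7044 − 7558 = −514 kJ
ΔH_1 − ΔH_2 = +496 kJ, so reaction 2 has the more negative ΔH; |ΔH_1 − ΔH_2| = 496 kJ.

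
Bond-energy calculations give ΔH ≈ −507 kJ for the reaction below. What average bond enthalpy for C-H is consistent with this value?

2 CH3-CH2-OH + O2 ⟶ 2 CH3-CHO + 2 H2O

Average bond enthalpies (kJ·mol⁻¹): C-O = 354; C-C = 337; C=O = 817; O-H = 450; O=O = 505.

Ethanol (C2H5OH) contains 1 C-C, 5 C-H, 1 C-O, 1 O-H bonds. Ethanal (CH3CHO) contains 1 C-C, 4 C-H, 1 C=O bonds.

Let D be the C-H bond energy.
Σ(broken) = 2×337 + 10×D + 2×354 + 2×450 + 1×505 = 2787 + 10D
Σ(formed) = 2×337 + 8×D + 2×817 + 4×450 = 4108 + 8D
ΔH = Σ(broken) − Σ(formed) = (2787 + 10D) − (4108 + 8D) = −1321 + 2D
Setting this equal to −507 kJ gives 2D = 814, so D = 407 kJ/mol.

D(C-H) ≈ 407 kJ/mol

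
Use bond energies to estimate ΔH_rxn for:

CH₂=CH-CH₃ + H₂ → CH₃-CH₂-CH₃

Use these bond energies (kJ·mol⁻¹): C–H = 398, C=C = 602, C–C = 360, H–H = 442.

Bonds broken (reactants):
  C–C: 1 × 360 = 360
  C–H: 6 × 398 = 2388
  C=C: 1 × 602 = 602
  H–H: 1 × 442 = 442
  Σ(broken) = 3792 kJ
Bonds formed (products):
  C–C: 2 × 360 = 720
  C–H: 8 × 398 = 3184
  Σ(formed) = 3904 kJ
ΔH = Σ(broken) − Σ(formed) = 3792 − 3904 = −112 kJ

ΔH ≈ −112 kJ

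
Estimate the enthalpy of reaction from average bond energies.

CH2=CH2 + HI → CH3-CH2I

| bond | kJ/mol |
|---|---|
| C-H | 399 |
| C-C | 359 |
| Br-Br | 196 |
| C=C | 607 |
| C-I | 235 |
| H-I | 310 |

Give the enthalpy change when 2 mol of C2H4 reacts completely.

ΔH = −152 kJ

Bonds broken (reactants):
  C-H: 4 × 399 = 1596
  C=C: 1 × 607 = 607
  H-I: 1 × 310 = 310
  Σ(broken) = 2513 kJ
Bonds formed (products):
  C-C: 1 × 359 = 359
  C-H: 5 × 399 = 1995
  C-I: 1 × 235 = 235
  Σ(formed) = 2589 kJ
ΔH = Σ(broken) − Σ(formed) = 2513 − 2589 = −76 kJ
For 2× the reaction as written: 2 × (−76) = −152 kJ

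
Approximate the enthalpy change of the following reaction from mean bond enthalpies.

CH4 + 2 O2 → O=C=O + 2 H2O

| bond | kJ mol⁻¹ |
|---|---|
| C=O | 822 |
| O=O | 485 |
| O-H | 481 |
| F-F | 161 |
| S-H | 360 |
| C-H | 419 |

ΔH ≈ −922 kJ

Bonds broken (reactants):
  C-H: 4 × 419 = 1676
  O=O: 2 × 485 = 970
  Σ(broken) = 2646 kJ
Bonds formed (products):
  C=O: 2 × 822 = 1644
  O-H: 4 × 481 = 1924
  Σ(formed) = 3568 kJ
ΔH = Σ(broken) − Σ(formed) = 2646 − 3568 = −922 kJ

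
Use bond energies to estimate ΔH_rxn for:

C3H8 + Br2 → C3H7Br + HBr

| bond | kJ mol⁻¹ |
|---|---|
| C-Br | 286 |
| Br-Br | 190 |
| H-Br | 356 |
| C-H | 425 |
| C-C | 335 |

ΔH ≈ −27 kJ

Bonds broken (reactants):
  Br-Br: 1 × 190 = 190
  C-C: 2 × 335 = 670
  C-H: 8 × 425 = 3400
  Σ(broken) = 4260 kJ
Bonds formed (products):
  C-Br: 1 × 286 = 286
  C-C: 2 × 335 = 670
  C-H: 7 × 425 = 2975
  H-Br: 1 × 356 = 356
  Σ(formed) = 4287 kJ
ΔH = Σ(broken) − Σ(formed) = 4260 − 4287 = −27 kJ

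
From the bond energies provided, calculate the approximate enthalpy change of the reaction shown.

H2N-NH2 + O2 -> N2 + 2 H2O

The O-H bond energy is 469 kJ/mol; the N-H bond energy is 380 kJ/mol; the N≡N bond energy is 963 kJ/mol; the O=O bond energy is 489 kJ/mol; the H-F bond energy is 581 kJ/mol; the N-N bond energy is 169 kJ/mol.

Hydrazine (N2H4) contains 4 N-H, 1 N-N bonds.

ΔH ≈ −661 kJ

Bonds broken (reactants):
  N-H: 4 × 380 = 1520
  N-N: 1 × 169 = 169
  O=O: 1 × 489 = 489
  Σ(broken) = 2178 kJ
Bonds formed (products):
  N≡N: 1 × 963 = 963
  O-H: 4 × 469 = 1876
  Σ(formed) = 2839 kJ
ΔH = Σ(broken) − Σ(formed) = 2178 − 2839 = −661 kJ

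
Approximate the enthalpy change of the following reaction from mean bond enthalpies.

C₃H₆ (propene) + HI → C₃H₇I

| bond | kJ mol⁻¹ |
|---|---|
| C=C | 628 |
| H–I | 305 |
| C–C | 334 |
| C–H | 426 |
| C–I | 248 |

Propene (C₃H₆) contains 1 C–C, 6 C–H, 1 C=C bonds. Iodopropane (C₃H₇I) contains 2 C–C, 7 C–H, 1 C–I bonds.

Bonds broken (reactants):
  C–C: 1 × 334 = 334
  C–H: 6 × 426 = 2556
  C=C: 1 × 628 = 628
  H–I: 1 × 305 = 305
  Σ(broken) = 3823 kJ
Bonds formed (products):
  C–C: 2 × 334 = 668
  C–H: 7 × 426 = 2982
  C–I: 1 × 248 = 248
  Σ(formed) = 3898 kJ
ΔH = Σ(broken) − Σ(formed) = 3823 − 3898 = −75 kJ

ΔH ≈ −75 kJ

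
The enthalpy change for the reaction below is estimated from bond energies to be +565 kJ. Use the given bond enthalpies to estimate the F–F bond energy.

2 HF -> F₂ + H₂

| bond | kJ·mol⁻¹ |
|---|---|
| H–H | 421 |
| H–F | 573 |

D(F–F) ≈ 160 kJ/mol

Let D be the F–F bond energy.
Σ(broken) = 2×573 = 1146
Σ(formed) = 1×D + 1×421 = 421 + D
ΔH = Σ(broken) − Σ(formed) = (1146) − (421 + D) = +725 − D
Setting this equal to +565 kJ gives D = 160 kJ/mol.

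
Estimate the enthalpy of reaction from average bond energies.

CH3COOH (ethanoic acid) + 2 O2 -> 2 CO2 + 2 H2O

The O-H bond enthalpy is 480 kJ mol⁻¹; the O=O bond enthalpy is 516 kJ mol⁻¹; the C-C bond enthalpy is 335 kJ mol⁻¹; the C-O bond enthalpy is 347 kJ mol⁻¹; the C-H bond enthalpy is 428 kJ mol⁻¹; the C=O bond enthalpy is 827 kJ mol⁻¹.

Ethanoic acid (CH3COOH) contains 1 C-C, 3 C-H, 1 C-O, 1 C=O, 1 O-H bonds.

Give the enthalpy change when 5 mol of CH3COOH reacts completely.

ΔH = −4615 kJ

Bonds broken (reactants):
  C-C: 1 × 335 = 335
  C-H: 3 × 428 = 1284
  C-O: 1 × 347 = 347
  C=O: 1 × 827 = 827
  O-H: 1 × 480 = 480
  O=O: 2 × 516 = 1032
  Σ(broken) = 4305 kJ
Bonds formed (products):
  C=O: 4 × 827 = 3308
  O-H: 4 × 480 = 1920
  Σ(formed) = 5228 kJ
ΔH = Σ(broken) − Σ(formed) = 4305 − 5228 = −923 kJ
For 5× the reaction as written: 5 × (−923) = −4615 kJ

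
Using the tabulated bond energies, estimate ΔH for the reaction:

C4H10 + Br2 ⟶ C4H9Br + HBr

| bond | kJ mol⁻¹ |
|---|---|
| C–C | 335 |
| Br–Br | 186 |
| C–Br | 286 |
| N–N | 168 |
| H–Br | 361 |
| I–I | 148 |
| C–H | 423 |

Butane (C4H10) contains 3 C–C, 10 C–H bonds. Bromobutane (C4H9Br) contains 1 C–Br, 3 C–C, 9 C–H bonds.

ΔH ≈ −38 kJ

Bonds broken (reactants):
  Br–Br: 1 × 186 = 186
  C–C: 3 × 335 = 1005
  C–H: 10 × 423 = 4230
  Σ(broken) = 5421 kJ
Bonds formed (products):
  C–Br: 1 × 286 = 286
  C–C: 3 × 335 = 1005
  C–H: 9 × 423 = 3807
  H–Br: 1 × 361 = 361
  Σ(formed) = 5459 kJ
ΔH = Σ(broken) − Σ(formed) = 5421 − 5459 = −38 kJ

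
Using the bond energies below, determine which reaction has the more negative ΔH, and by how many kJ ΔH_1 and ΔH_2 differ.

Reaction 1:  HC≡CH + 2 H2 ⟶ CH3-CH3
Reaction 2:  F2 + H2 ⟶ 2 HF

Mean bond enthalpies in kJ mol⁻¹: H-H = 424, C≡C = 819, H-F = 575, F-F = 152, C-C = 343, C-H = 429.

Reaction 2, by 182 kJ

Reaction 1:
  Bonds broken (reactants):
    C≡C: 1 × 819 = 819
    C-H: 2 × 429 = 858
    H-H: 2 × 424 = 848
    Σ(broken) = 2525 kJ
  Bonds formed (products):
    C-C: 1 × 343 = 343
    C-H: 6 × 429 = 2574
    Σ(formed) = 2917 kJ
  ΔH_1 = 2525 − 2917 = −392 kJ
Reaction 2:
  Bonds broken (reactants):
    F-F: 1 × 152 = 152
    H-H: 1 × 424 = 424
    Σ(broken) = 576 kJ
  Bonds formed (products):
    H-F: 2 × 575 = 1150
    Σ(formed) = 1150 kJ
  ΔH_2 = 576 − 1150 = −574 kJ
ΔH_1 − ΔH_2 = +182 kJ, so reaction 2 has the more negative ΔH; |ΔH_1 − ΔH_2| = 182 kJ.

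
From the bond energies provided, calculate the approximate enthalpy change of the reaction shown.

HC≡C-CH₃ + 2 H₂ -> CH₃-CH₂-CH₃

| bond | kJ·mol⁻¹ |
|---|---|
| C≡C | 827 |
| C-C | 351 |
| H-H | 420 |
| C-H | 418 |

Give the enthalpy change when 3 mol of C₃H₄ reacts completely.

ΔH = −1068 kJ

Bonds broken (reactants):
  C≡C: 1 × 827 = 827
  C-C: 1 × 351 = 351
  C-H: 4 × 418 = 1672
  H-H: 2 × 420 = 840
  Σ(broken) = 3690 kJ
Bonds formed (products):
  C-C: 2 × 351 = 702
  C-H: 8 × 418 = 3344
  Σ(formed) = 4046 kJ
ΔH = Σ(broken) − Σ(formed) = 3690 − 4046 = −356 kJ
For 3× the reaction as written: 3 × (−356) = −1068 kJ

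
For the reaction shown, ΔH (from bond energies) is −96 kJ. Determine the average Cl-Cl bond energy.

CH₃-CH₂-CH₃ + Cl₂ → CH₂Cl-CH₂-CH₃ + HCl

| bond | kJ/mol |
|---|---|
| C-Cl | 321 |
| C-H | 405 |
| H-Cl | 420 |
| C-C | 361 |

Let D be the Cl-Cl bond energy.
Σ(broken) = 2×361 + 8×405 + 1×D = 3962 + D
Σ(formed) = 2×361 + 1×321 + 7×405 + 1×420 = 4298
ΔH = Σ(broken) − Σ(formed) = (3962 + D) − (4298) = −336 + D
Setting this equal to −96 kJ gives D = 240 kJ/mol.

D(Cl-Cl) ≈ 240 kJ/mol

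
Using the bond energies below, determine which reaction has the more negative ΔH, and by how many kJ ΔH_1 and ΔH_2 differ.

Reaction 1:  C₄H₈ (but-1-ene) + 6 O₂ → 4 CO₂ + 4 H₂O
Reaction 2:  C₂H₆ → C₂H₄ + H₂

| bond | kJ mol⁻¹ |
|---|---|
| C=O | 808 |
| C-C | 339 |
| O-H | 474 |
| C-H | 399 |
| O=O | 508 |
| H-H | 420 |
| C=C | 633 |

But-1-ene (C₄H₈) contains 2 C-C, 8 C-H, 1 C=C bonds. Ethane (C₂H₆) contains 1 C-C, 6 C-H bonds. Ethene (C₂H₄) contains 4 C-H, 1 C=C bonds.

Reaction 1:
  Bonds broken (reactants):
    C-C: 2 × 339 = 678
    C-H: 8 × 399 = 3192
    C=C: 1 × 633 = 633
    O=O: 6 × 508 = 3048
    Σ(broken) = 7551 kJ
  Bonds formed (products):
    C=O: 8 × 808 = 6464
    O-H: 8 × 474 = 3792
    Σ(formed) = 10256 kJ
  ΔH_1 = 7551 − 10256 = −2705 kJ
Reaction 2:
  Bonds broken (reactants):
    C-C: 1 × 339 = 339
    C-H: 6 × 399 = 2394
    Σ(broken) = 2733 kJ
  Bonds formed (products):
    C-H: 4 × 399 = 1596
    C=C: 1 × 633 = 633
    H-H: 1 × 420 = 420
    Σ(formed) = 2649 kJ
  ΔH_2 = 2733 − 2649 = +84 kJ
ΔH_1 − ΔH_2 = −2789 kJ, so reaction 1 has the more negative ΔH; |ΔH_1 − ΔH_2| = 2789 kJ.

Reaction 1, by 2789 kJ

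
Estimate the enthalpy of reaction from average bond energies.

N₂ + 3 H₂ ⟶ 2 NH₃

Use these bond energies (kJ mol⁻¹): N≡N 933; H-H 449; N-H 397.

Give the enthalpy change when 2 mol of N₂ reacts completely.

ΔH = −204 kJ

Bonds broken (reactants):
  H-H: 3 × 449 = 1347
  N≡N: 1 × 933 = 933
  Σ(broken) = 2280 kJ
Bonds formed (products):
  N-H: 6 × 397 = 2382
  Σ(formed) = 2382 kJ
ΔH = Σ(broken) − Σ(formed) = 2280 − 2382 = −102 kJ
For 2× the reaction as written: 2 × (−102) = −204 kJ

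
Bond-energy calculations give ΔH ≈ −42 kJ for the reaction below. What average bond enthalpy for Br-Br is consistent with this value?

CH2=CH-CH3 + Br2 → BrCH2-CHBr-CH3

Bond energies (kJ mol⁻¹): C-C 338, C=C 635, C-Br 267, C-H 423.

Let D be the Br-Br bond energy.
Σ(broken) = 1×D + 1×338 + 6×423 + 1×635 = 3511 + D
Σ(formed) = 2×267 + 2×338 + 6×423 = 3748
ΔH = Σ(broken) − Σ(formed) = (3511 + D) − (3748) = −237 + D
Setting this equal to −42 kJ gives D = 195 kJ/mol.

D(Br-Br) ≈ 195 kJ/mol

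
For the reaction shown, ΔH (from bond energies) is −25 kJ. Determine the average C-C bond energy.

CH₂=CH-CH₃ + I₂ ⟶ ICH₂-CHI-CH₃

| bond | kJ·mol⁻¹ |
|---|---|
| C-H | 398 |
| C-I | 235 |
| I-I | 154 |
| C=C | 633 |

Let D be the C-C bond energy.
Σ(broken) = 1×D + 6×398 + 1×633 + 1×154 = 3175 + D
Σ(formed) = 2×D + 6×398 + 2×235 = 2858 + 2D
ΔH = Σ(broken) − Σ(formed) = (3175 + D) − (2858 + 2D) = +317 − D
Setting this equal to −25 kJ gives D = 342 kJ/mol.

D(C-C) ≈ 342 kJ/mol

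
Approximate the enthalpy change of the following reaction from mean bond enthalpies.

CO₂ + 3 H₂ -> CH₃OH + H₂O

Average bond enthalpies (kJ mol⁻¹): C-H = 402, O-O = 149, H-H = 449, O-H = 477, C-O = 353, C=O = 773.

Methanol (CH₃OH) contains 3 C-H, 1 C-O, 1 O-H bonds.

Bonds broken (reactants):
  C=O: 2 × 773 = 1546
  H-H: 3 × 449 = 1347
  Σ(broken) = 2893 kJ
Bonds formed (products):
  C-H: 3 × 402 = 1206
  C-O: 1 × 353 = 353
  O-H: 3 × 477 = 1431
  Σ(formed) = 2990 kJ
ΔH = Σ(broken) − Σ(formed) = 2893 − 2990 = −97 kJ

ΔH ≈ −97 kJ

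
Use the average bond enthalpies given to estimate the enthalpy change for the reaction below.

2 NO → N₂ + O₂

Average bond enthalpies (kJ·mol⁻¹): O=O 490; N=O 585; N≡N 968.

Bonds broken (reactants):
  N=O: 2 × 585 = 1170
  Σ(broken) = 1170 kJ
Bonds formed (products):
  N≡N: 1 × 968 = 968
  O=O: 1 × 490 = 490
  Σ(formed) = 1458 kJ
ΔH = Σ(broken) − Σ(formed) = 1170 − 1458 = −288 kJ

ΔH ≈ −288 kJ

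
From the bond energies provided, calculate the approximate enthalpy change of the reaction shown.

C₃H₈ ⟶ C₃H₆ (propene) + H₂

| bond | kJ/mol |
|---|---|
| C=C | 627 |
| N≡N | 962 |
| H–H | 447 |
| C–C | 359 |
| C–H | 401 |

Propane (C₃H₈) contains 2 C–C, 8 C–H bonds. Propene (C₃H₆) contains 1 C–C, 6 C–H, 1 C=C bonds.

Bonds broken (reactants):
  C–C: 2 × 359 = 718
  C–H: 8 × 401 = 3208
  Σ(broken) = 3926 kJ
Bonds formed (products):
  C–C: 1 × 359 = 359
  C–H: 6 × 401 = 2406
  C=C: 1 × 627 = 627
  H–H: 1 × 447 = 447
  Σ(formed) = 3839 kJ
ΔH = Σ(broken) − Σ(formed) = 3926 − 3839 = +87 kJ

ΔH ≈ +87 kJ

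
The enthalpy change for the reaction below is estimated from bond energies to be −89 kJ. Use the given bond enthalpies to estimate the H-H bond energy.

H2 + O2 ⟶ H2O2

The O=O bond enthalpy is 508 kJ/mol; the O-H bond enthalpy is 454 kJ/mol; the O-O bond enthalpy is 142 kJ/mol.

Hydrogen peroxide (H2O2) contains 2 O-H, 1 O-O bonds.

Let D be the H-H bond energy.
Σ(broken) = 1×D + 1×508 = 508 + D
Σ(formed) = 2×454 + 1×142 = 1050
ΔH = Σ(broken) − Σ(formed) = (508 + D) − (1050) = −542 + D
Setting this equal to −89 kJ gives D = 453 kJ/mol.

D(H-H) ≈ 453 kJ/mol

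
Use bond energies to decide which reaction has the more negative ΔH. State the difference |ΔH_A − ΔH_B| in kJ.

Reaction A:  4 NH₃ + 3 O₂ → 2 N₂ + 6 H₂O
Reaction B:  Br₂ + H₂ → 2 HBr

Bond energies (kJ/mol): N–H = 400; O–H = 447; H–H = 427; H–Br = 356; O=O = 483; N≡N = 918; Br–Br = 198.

Reaction A:
  Bonds broken (reactants):
    N–H: 12 × 400 = 4800
    O=O: 3 × 483 = 1449
    Σ(broken) = 6249 kJ
  Bonds formed (products):
    N≡N: 2 × 918 = 1836
    O–H: 12 × 447 = 5364
    Σ(formed) = 7200 kJ
  ΔH_A = 6249 − 7200 = −951 kJ
Reaction B:
  Bonds broken (reactants):
    Br–Br: 1 × 198 = 198
    H–H: 1 × 427 = 427
    Σ(broken) = 625 kJ
  Bonds formed (products):
    H–Br: 2 × 356 = 712
    Σ(formed) = 712 kJ
  ΔH_B = 625 − 712 = −87 kJ
ΔH_A − ΔH_B = −864 kJ, so reaction A has the more negative ΔH; |ΔH_A − ΔH_B| = 864 kJ.

Reaction A, by 864 kJ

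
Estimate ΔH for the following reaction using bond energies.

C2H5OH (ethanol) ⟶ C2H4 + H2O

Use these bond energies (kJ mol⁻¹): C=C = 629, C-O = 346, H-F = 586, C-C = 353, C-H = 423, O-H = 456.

Bonds broken (reactants):
  C-C: 1 × 353 = 353
  C-H: 5 × 423 = 2115
  C-O: 1 × 346 = 346
  O-H: 1 × 456 = 456
  Σ(broken) = 3270 kJ
Bonds formed (products):
  C-H: 4 × 423 = 1692
  C=C: 1 × 629 = 629
  O-H: 2 × 456 = 912
  Σ(formed) = 3233 kJ
ΔH = Σ(broken) − Σ(formed) = 3270 − 3233 = +37 kJ

ΔH ≈ +37 kJ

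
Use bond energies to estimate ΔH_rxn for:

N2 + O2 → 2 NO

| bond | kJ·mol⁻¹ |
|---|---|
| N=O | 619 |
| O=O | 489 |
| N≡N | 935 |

Bonds broken (reactants):
  N≡N: 1 × 935 = 935
  O=O: 1 × 489 = 489
  Σ(broken) = 1424 kJ
Bonds formed (products):
  N=O: 2 × 619 = 1238
  Σ(formed) = 1238 kJ
ΔH = Σ(broken) − Σ(formed) = 1424 − 1238 = +186 kJ

ΔH ≈ +186 kJ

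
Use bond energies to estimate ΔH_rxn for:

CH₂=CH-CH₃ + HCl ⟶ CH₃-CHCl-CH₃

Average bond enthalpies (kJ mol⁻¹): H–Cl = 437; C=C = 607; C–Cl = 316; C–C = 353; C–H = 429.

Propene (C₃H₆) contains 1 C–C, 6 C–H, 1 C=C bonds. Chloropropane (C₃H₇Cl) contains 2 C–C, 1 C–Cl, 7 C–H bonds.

ΔH ≈ −54 kJ

Bonds broken (reactants):
  C–C: 1 × 353 = 353
  C–H: 6 × 429 = 2574
  C=C: 1 × 607 = 607
  H–Cl: 1 × 437 = 437
  Σ(broken) = 3971 kJ
Bonds formed (products):
  C–C: 2 × 353 = 706
  C–Cl: 1 × 316 = 316
  C–H: 7 × 429 = 3003
  Σ(formed) = 4025 kJ
ΔH = Σ(broken) − Σ(formed) = 3971 − 4025 = −54 kJ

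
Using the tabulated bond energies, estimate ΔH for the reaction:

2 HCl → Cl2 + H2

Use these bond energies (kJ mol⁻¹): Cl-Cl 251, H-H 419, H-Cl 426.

ΔH ≈ +182 kJ

Bonds broken (reactants):
  H-Cl: 2 × 426 = 852
  Σ(broken) = 852 kJ
Bonds formed (products):
  Cl-Cl: 1 × 251 = 251
  H-H: 1 × 419 = 419
  Σ(formed) = 670 kJ
ΔH = Σ(broken) − Σ(formed) = 852 − 670 = +182 kJ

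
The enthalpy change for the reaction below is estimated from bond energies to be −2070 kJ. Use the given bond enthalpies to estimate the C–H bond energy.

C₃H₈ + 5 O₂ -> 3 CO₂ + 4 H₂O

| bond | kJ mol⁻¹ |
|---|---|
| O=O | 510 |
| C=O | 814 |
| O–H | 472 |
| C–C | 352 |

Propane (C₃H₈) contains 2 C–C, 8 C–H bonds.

D(C–H) ≈ 417 kJ/mol

Let D be the C–H bond energy.
Σ(broken) = 2×352 + 8×D + 5×510 = 3254 + 8D
Σ(formed) = 6×814 + 8×472 = 8660
ΔH = Σ(broken) − Σ(formed) = (3254 + 8D) − (8660) = −5406 + 8D
Setting this equal to −2070 kJ gives 8D = 3336, so D = 417 kJ/mol.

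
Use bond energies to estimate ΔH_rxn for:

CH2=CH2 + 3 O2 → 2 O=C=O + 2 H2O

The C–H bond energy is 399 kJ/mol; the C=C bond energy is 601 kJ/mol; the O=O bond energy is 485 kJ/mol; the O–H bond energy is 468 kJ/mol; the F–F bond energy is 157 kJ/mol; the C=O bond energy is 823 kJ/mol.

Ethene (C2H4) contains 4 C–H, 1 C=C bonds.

Bonds broken (reactants):
  C–H: 4 × 399 = 1596
  C=C: 1 × 601 = 601
  O=O: 3 × 485 = 1455
  Σ(broken) = 3652 kJ
Bonds formed (products):
  C=O: 4 × 823 = 3292
  O–H: 4 × 468 = 1872
  Σ(formed) = 5164 kJ
ΔH = Σ(broken) − Σ(formed) = 3652 − 5164 = −1512 kJ

ΔH ≈ −1512 kJ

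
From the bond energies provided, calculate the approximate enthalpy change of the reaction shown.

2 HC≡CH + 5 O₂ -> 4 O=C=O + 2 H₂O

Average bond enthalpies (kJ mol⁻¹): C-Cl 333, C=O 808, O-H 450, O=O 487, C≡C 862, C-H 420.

Bonds broken (reactants):
  C≡C: 2 × 862 = 1724
  C-H: 4 × 420 = 1680
  O=O: 5 × 487 = 2435
  Σ(broken) = 5839 kJ
Bonds formed (products):
  C=O: 8 × 808 = 6464
  O-H: 4 × 450 = 1800
  Σ(formed) = 8264 kJ
ΔH = Σ(broken) − Σ(formed) = 5839 − 8264 = −2425 kJ

ΔH ≈ −2425 kJ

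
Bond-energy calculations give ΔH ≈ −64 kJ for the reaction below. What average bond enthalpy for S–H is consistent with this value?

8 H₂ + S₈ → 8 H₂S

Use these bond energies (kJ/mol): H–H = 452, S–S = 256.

Let D be the S–H bond energy.
Σ(broken) = 8×452 + 8×256 = 5664
Σ(formed) = 16×D = 16D
ΔH = Σ(broken) − Σ(formed) = (5664) − (16D) = +5664 − 16D
Setting this equal to −64 kJ gives 16D = 5728, so D = 358 kJ/mol.

D(S–H) ≈ 358 kJ/mol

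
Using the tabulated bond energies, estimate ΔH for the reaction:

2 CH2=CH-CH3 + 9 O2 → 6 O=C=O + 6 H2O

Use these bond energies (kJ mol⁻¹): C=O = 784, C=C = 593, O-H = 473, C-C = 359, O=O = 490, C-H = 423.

ΔH ≈ −3694 kJ

Bonds broken (reactants):
  C-C: 2 × 359 = 718
  C-H: 12 × 423 = 5076
  C=C: 2 × 593 = 1186
  O=O: 9 × 490 = 4410
  Σ(broken) = 11390 kJ
Bonds formed (products):
  C=O: 12 × 784 = 9408
  O-H: 12 × 473 = 5676
  Σ(formed) = 15084 kJ
ΔH = Σ(broken) − Σ(formed) = 11390 − 15084 = −3694 kJ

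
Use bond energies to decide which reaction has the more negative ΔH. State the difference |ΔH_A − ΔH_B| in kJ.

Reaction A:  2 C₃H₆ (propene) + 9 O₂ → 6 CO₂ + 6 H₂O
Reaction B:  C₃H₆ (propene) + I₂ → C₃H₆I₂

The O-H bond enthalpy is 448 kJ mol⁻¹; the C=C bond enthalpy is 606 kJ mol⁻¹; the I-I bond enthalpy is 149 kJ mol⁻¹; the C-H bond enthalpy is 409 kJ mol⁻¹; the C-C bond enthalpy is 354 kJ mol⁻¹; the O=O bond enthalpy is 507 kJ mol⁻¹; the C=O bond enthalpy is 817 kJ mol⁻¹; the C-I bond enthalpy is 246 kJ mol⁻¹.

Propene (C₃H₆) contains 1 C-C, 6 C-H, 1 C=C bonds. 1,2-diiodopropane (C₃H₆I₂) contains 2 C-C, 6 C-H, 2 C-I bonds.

Reaction A:
  Bonds broken (reactants):
    C-C: 2 × 354 = 708
    C-H: 12 × 409 = 4908
    C=C: 2 × 606 = 1212
    O=O: 9 × 507 = 4563
    Σ(broken) = 11391 kJ
  Bonds formed (products):
    C=O: 12 × 817 = 9804
    O-H: 12 × 448 = 5376
    Σ(formed) = 15180 kJ
  ΔH_A = 11391 − 15180 = −3789 kJ
Reaction B:
  Bonds broken (reactants):
    C-C: 1 × 354 = 354
    C-H: 6 × 409 = 2454
    C=C: 1 × 606 = 606
    I-I: 1 × 149 = 149
    Σ(broken) = 3563 kJ
  Bonds formed (products):
    C-C: 2 × 354 = 708
    C-H: 6 × 409 = 2454
    C-I: 2 × 246 = 492
    Σ(formed) = 3654 kJ
  ΔH_B = 3563 − 3654 = −91 kJ
ΔH_A − ΔH_B = −3698 kJ, so reaction A has the more negative ΔH; |ΔH_A − ΔH_B| = 3698 kJ.

Reaction A, by 3698 kJ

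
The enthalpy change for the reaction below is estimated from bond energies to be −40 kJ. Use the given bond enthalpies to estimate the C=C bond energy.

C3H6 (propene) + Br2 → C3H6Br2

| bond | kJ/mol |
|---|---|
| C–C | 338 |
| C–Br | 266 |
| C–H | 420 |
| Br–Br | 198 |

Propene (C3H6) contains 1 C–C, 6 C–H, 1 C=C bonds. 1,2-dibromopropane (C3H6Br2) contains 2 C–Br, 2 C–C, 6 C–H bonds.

Let D be the C=C bond energy.
Σ(broken) = 1×198 + 1×338 + 6×420 + 1×D = 3056 + D
Σ(formed) = 2×266 + 2×338 + 6×420 = 3728
ΔH = Σ(broken) − Σ(formed) = (3056 + D) − (3728) = −672 + D
Setting this equal to −40 kJ gives D = 632 kJ/mol.

D(C=C) ≈ 632 kJ/mol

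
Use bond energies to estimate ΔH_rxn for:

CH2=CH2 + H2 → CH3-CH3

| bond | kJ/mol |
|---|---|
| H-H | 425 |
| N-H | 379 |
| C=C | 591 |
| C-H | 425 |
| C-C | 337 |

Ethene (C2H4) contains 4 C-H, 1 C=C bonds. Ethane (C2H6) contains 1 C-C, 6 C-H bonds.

ΔH ≈ −171 kJ

Bonds broken (reactants):
  C-H: 4 × 425 = 1700
  C=C: 1 × 591 = 591
  H-H: 1 × 425 = 425
  Σ(broken) = 2716 kJ
Bonds formed (products):
  C-C: 1 × 337 = 337
  C-H: 6 × 425 = 2550
  Σ(formed) = 2887 kJ
ΔH = Σ(broken) − Σ(formed) = 2716 − 2887 = −171 kJ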